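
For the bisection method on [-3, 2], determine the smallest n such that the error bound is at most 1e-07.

We need (b-a)/2^n ≤ 1e-07
(2 - (-3))/2^n ≤ 1e-07
5/2^n ≤ 1e-07
2^n ≥ 50000000
n ≥ log₂(50000000) = 25.58
n ≥ 26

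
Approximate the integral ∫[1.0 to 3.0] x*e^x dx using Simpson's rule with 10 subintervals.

f(x) = x*e^x
a = 1.0, b = 3.0, n = 10
h = (b - a)/n = 0.200000

Simpson's rule: (h/3)[f(x₀) + 4f(x₁) + 2f(x₂) + ... + f(xₙ)]

x_0 = 1.0000, f(x_0) = 2.718282, coefficient = 1
x_1 = 1.2000, f(x_1) = 3.984140, coefficient = 4
x_2 = 1.4000, f(x_2) = 5.677280, coefficient = 2
x_3 = 1.6000, f(x_3) = 7.924852, coefficient = 4
x_4 = 1.8000, f(x_4) = 10.889365, coefficient = 2
x_5 = 2.0000, f(x_5) = 14.778112, coefficient = 4
x_6 = 2.2000, f(x_6) = 19.855030, coefficient = 2
x_7 = 2.4000, f(x_7) = 26.455623, coefficient = 4
x_8 = 2.6000, f(x_8) = 35.005719, coefficient = 2
x_9 = 2.8000, f(x_9) = 46.045011, coefficient = 4
x_10 = 3.0000, f(x_10) = 60.256611, coefficient = 1

I ≈ (0.200000/3) × 602.580635 = 40.172042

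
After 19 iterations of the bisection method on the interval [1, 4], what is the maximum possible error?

Bisection error bound: |error| ≤ (b-a)/2^n
|error| ≤ (4 - 1)/2^19 = 3/2^19
|error| ≤ 0.0000057220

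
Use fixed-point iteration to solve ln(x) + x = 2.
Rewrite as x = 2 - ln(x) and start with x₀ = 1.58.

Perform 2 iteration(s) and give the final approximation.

Equation: ln(x) + x = 2
Fixed-point form: x = 2 - ln(x)
x₀ = 1.58

x_1 = g(1.580000) = 1.542575
x_2 = g(1.542575) = 1.566547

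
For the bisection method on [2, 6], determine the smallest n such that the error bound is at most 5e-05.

We need (b-a)/2^n ≤ 5e-05
(6 - 2)/2^n ≤ 5e-05
4/2^n ≤ 5e-05
2^n ≥ 80000
n ≥ log₂(80000) = 16.29
n ≥ 17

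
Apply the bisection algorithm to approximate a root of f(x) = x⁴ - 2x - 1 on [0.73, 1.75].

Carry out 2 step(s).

f(x) = x⁴ - 2x - 1
Initial interval: [0.73, 1.75]

Iteration 1:
  c_1 = (0.730000 + 1.750000)/2 = 1.240000
  f(c_1) = f(1.240000) = -1.115786
  f(a) × f(c) ≥ 0, new interval: [1.240000, 1.750000]
Iteration 2:
  c_2 = (1.240000 + 1.750000)/2 = 1.495000
  f(c_2) = f(1.495000) = 1.005337
  f(a) × f(c) < 0, new interval: [1.240000, 1.495000]

After 2 iteration(s), the approximation is c_2 = 1.495000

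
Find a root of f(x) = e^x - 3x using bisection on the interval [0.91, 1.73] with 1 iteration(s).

f(x) = e^x - 3x
Initial interval: [0.91, 1.73]

Iteration 1:
  c_1 = (0.910000 + 1.730000)/2 = 1.320000
  f(c_1) = f(1.320000) = -0.216579
  f(a) × f(c) ≥ 0, new interval: [1.320000, 1.730000]

After 1 iteration(s), the approximation is c_1 = 1.320000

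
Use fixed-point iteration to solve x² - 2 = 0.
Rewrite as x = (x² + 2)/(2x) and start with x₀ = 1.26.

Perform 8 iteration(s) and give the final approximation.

Equation: x² - 2 = 0
Fixed-point form: x = (x² + 2)/(2x)
x₀ = 1.26

x_1 = g(1.260000) = 1.423651
x_2 = g(1.423651) = 1.414245
x_3 = g(1.414245) = 1.414214
x_4 = g(1.414214) = 1.414214
x_5 = g(1.414214) = 1.414214
x_6 = g(1.414214) = 1.414214
x_7 = g(1.414214) = 1.414214
x_8 = g(1.414214) = 1.414214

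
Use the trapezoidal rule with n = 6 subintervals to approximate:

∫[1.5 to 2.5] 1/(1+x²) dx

f(x) = 1/(1+x²)
a = 1.5, b = 2.5, n = 6
h = (b - a)/n = 0.166667

Trapezoidal rule: (h/2)[f(x₀) + 2f(x₁) + 2f(x₂) + ... + f(xₙ)]

x_0 = 1.5000, f(x_0) = 0.307692, coefficient = 1
x_1 = 1.6667, f(x_1) = 0.264706, coefficient = 2
x_2 = 1.8333, f(x_2) = 0.229299, coefficient = 2
x_3 = 2.0000, f(x_3) = 0.200000, coefficient = 2
x_4 = 2.1667, f(x_4) = 0.175610, coefficient = 2
x_5 = 2.3333, f(x_5) = 0.155172, coefficient = 2
x_6 = 2.5000, f(x_6) = 0.137931, coefficient = 1

I ≈ (0.166667/2) × 2.495198 = 0.207933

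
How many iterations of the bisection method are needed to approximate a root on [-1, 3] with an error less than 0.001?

We need (b-a)/2^n ≤ 0.001
(3 - (-1))/2^n ≤ 0.001
4/2^n ≤ 0.001
2^n ≥ 4000
n ≥ log₂(4000) = 11.97
n ≥ 12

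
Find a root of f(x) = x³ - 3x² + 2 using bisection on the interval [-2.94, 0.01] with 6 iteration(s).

f(x) = x³ - 3x² + 2
Initial interval: [-2.94, 0.01]

Iteration 1:
  c_1 = (-2.940000 + 0.010000)/2 = -1.465000
  f(c_1) = f(-1.465000) = -7.582895
  f(a) × f(c) ≥ 0, new interval: [-1.465000, 0.010000]
Iteration 2:
  c_2 = (-1.465000 + 0.010000)/2 = -0.727500
  f(c_2) = f(-0.727500) = 0.027197
  f(a) × f(c) < 0, new interval: [-1.465000, -0.727500]
Iteration 3:
  c_3 = (-1.465000 + (-0.727500))/2 = -1.096250
  f(c_3) = f(-1.096250) = -2.922726
  f(a) × f(c) ≥ 0, new interval: [-1.096250, -0.727500]
Iteration 4:
  c_4 = (-1.096250 + (-0.727500))/2 = -0.911875
  f(c_4) = f(-0.911875) = -1.252787
  f(a) × f(c) ≥ 0, new interval: [-0.911875, -0.727500]
Iteration 5:
  c_5 = (-0.911875 + (-0.727500))/2 = -0.819688
  f(c_5) = f(-0.819688) = -0.566401
  f(a) × f(c) ≥ 0, new interval: [-0.819688, -0.727500]
Iteration 6:
  c_6 = (-0.819688 + (-0.727500))/2 = -0.773594
  f(c_6) = f(-0.773594) = -0.258297
  f(a) × f(c) ≥ 0, new interval: [-0.773594, -0.727500]

After 6 iteration(s), the approximation is c_6 = -0.773594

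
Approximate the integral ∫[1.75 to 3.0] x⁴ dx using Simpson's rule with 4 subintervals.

f(x) = x⁴
a = 1.75, b = 3.0, n = 4
h = (b - a)/n = 0.312500

Simpson's rule: (h/3)[f(x₀) + 4f(x₁) + 2f(x₂) + ... + f(xₙ)]

x_0 = 1.7500, f(x_0) = 9.378906, coefficient = 1
x_1 = 2.0625, f(x_1) = 18.095718, coefficient = 4
x_2 = 2.3750, f(x_2) = 31.816650, coefficient = 2
x_3 = 2.6875, f(x_3) = 52.166763, coefficient = 4
x_4 = 3.0000, f(x_4) = 81.000000, coefficient = 1

I ≈ (0.312500/3) × 435.062134 = 45.318972
Exact value: 45.317383
Error: 0.001589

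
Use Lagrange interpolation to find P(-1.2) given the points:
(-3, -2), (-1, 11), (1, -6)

Lagrange interpolation formula:
P(x) = Σ yᵢ × Lᵢ(x)
where Lᵢ(x) = Π_{j≠i} (x - xⱼ)/(xᵢ - xⱼ)

L_0(-1.2) = (-1.2 - (-1))/(-3 - (-1)) × (-1.2 - 1)/(-3 - 1) = 0.055000
L_1(-1.2) = (-1.2 - (-3))/(-1 - (-3)) × (-1.2 - 1)/(-1 - 1) = 0.990000
L_2(-1.2) = (-1.2 - (-3))/(1 - (-3)) × (-1.2 - (-1))/(1 - (-1)) = -0.045000

P(-1.2) = (-2)×L_0(-1.2) + 11×L_1(-1.2) + (-6)×L_2(-1.2)
P(-1.2) = 11.050000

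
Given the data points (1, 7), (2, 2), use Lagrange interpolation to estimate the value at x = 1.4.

Lagrange interpolation formula:
P(x) = Σ yᵢ × Lᵢ(x)
where Lᵢ(x) = Π_{j≠i} (x - xⱼ)/(xᵢ - xⱼ)

L_0(1.4) = (1.4 - 2)/(1 - 2) = 0.600000
L_1(1.4) = (1.4 - 1)/(2 - 1) = 0.400000

P(1.4) = 7×L_0(1.4) + 2×L_1(1.4)
P(1.4) = 5.000000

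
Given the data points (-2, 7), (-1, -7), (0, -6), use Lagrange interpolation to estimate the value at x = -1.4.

Lagrange interpolation formula:
P(x) = Σ yᵢ × Lᵢ(x)
where Lᵢ(x) = Π_{j≠i} (x - xⱼ)/(xᵢ - xⱼ)

L_0(-1.4) = (-1.4 - (-1))/(-2 - (-1)) × (-1.4 - 0)/(-2 - 0) = 0.280000
L_1(-1.4) = (-1.4 - (-2))/(-1 - (-2)) × (-1.4 - 0)/(-1 - 0) = 0.840000
L_2(-1.4) = (-1.4 - (-2))/(0 - (-2)) × (-1.4 - (-1))/(0 - (-1)) = -0.120000

P(-1.4) = 7×L_0(-1.4) + (-7)×L_1(-1.4) + (-6)×L_2(-1.4)
P(-1.4) = -3.200000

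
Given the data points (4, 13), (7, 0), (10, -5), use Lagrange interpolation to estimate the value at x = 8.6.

Lagrange interpolation formula:
P(x) = Σ yᵢ × Lᵢ(x)
where Lᵢ(x) = Π_{j≠i} (x - xⱼ)/(xᵢ - xⱼ)

L_0(8.6) = (8.6 - 7)/(4 - 7) × (8.6 - 10)/(4 - 10) = -0.124444
L_1(8.6) = (8.6 - 4)/(7 - 4) × (8.6 - 10)/(7 - 10) = 0.715556
L_2(8.6) = (8.6 - 4)/(10 - 4) × (8.6 - 7)/(10 - 7) = 0.408889

P(8.6) = 13×L_0(8.6) + 0×L_1(8.6) + (-5)×L_2(8.6)
P(8.6) = -3.662222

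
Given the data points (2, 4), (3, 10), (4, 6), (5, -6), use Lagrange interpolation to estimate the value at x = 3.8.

Lagrange interpolation formula:
P(x) = Σ yᵢ × Lᵢ(x)
where Lᵢ(x) = Π_{j≠i} (x - xⱼ)/(xᵢ - xⱼ)

L_0(3.8) = (3.8 - 3)/(2 - 3) × (3.8 - 4)/(2 - 4) × (3.8 - 5)/(2 - 5) = -0.032000
L_1(3.8) = (3.8 - 2)/(3 - 2) × (3.8 - 4)/(3 - 4) × (3.8 - 5)/(3 - 5) = 0.216000
L_2(3.8) = (3.8 - 2)/(4 - 2) × (3.8 - 3)/(4 - 3) × (3.8 - 5)/(4 - 5) = 0.864000
L_3(3.8) = (3.8 - 2)/(5 - 2) × (3.8 - 3)/(5 - 3) × (3.8 - 4)/(5 - 4) = -0.048000

P(3.8) = 4×L_0(3.8) + 10×L_1(3.8) + 6×L_2(3.8) + (-6)×L_3(3.8)
P(3.8) = 7.504000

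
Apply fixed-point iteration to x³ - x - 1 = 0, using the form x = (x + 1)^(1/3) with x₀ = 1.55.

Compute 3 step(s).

Equation: x³ - x - 1 = 0
Fixed-point form: x = (x + 1)^(1/3)
x₀ = 1.55

x_1 = g(1.550000) = 1.366197
x_2 = g(1.366197) = 1.332550
x_3 = g(1.332550) = 1.326204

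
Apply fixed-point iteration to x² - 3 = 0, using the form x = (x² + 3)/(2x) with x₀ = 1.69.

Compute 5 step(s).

Equation: x² - 3 = 0
Fixed-point form: x = (x² + 3)/(2x)
x₀ = 1.69

x_1 = g(1.690000) = 1.732574
x_2 = g(1.732574) = 1.732051
x_3 = g(1.732051) = 1.732051
x_4 = g(1.732051) = 1.732051
x_5 = g(1.732051) = 1.732051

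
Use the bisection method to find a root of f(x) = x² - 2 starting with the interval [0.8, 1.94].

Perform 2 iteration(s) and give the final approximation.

f(x) = x² - 2
Initial interval: [0.8, 1.94]

Iteration 1:
  c_1 = (0.800000 + 1.940000)/2 = 1.370000
  f(c_1) = f(1.370000) = -0.123100
  f(a) × f(c) ≥ 0, new interval: [1.370000, 1.940000]
Iteration 2:
  c_2 = (1.370000 + 1.940000)/2 = 1.655000
  f(c_2) = f(1.655000) = 0.739025
  f(a) × f(c) < 0, new interval: [1.370000, 1.655000]

After 2 iteration(s), the approximation is c_2 = 1.655000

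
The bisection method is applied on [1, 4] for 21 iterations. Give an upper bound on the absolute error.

Bisection error bound: |error| ≤ (b-a)/2^n
|error| ≤ (4 - 1)/2^21 = 3/2^21
|error| ≤ 0.0000014305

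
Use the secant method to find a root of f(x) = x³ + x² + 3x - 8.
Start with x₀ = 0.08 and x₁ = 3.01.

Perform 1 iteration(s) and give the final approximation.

f(x) = x³ + x² + 3x - 8
x₀ = 0.08, x₁ = 3.01

Secant formula: x_{n+1} = x_n - f(x_n)(x_n - x_{n-1})/(f(x_n) - f(x_{n-1}))

Iteration 1:
  f(0.080000) = -7.753088
  f(3.010000) = 37.361001
  x_2 = 3.010000 - 37.361001×(3.010000 - 0.080000)/(37.361001 - (-7.753088))
       = 0.583536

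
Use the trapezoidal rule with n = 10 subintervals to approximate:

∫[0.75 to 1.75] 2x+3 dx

f(x) = 2x+3
a = 0.75, b = 1.75, n = 10
h = (b - a)/n = 0.100000

Trapezoidal rule: (h/2)[f(x₀) + 2f(x₁) + 2f(x₂) + ... + f(xₙ)]

x_0 = 0.7500, f(x_0) = 4.500000, coefficient = 1
x_1 = 0.8500, f(x_1) = 4.700000, coefficient = 2
x_2 = 0.9500, f(x_2) = 4.900000, coefficient = 2
x_3 = 1.0500, f(x_3) = 5.100000, coefficient = 2
x_4 = 1.1500, f(x_4) = 5.300000, coefficient = 2
x_5 = 1.2500, f(x_5) = 5.500000, coefficient = 2
x_6 = 1.3500, f(x_6) = 5.700000, coefficient = 2
x_7 = 1.4500, f(x_7) = 5.900000, coefficient = 2
x_8 = 1.5500, f(x_8) = 6.100000, coefficient = 2
x_9 = 1.6500, f(x_9) = 6.300000, coefficient = 2
x_10 = 1.7500, f(x_10) = 6.500000, coefficient = 1

I ≈ (0.100000/2) × 110.000000 = 5.500000
Exact value: 5.500000
Error: 0.000000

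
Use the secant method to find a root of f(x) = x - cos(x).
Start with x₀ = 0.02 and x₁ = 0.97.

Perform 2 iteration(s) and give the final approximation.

f(x) = x - cos(x)
x₀ = 0.02, x₁ = 0.97

Secant formula: x_{n+1} = x_n - f(x_n)(x_n - x_{n-1})/(f(x_n) - f(x_{n-1}))

Iteration 1:
  f(0.020000) = -0.979800
  f(0.970000) = 0.404700
  x_2 = 0.970000 - 0.404700×(0.970000 - 0.020000)/(0.404700 - (-0.979800))
       = 0.692307
Iteration 2:
  f(0.970000) = 0.404700
  f(0.692307) = -0.077468
  x_3 = 0.692307 - (-0.077468)×(0.692307 - 0.970000)/(-0.077468 - 0.404700)
       = 0.736923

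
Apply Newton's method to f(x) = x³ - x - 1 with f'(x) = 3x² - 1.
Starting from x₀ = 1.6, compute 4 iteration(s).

f(x) = x³ - x - 1
f'(x) = 3x² - 1
x₀ = 1.6

Newton-Raphson formula: x_{n+1} = x_n - f(x_n)/f'(x_n)

Iteration 1:
  f(1.600000) = 1.496000
  f'(1.600000) = 6.680000
  x_1 = 1.600000 - 1.496000/6.680000 = 1.376048
Iteration 2:
  f(1.376048) = 0.229510
  f'(1.376048) = 4.680524
  x_2 = 1.376048 - 0.229510/4.680524 = 1.327013
Iteration 3:
  f(1.327013) = 0.009808
  f'(1.327013) = 4.282890
  x_3 = 1.327013 - 0.009808/4.282890 = 1.324723
Iteration 4:
  f(1.324723) = 0.000021
  f'(1.324723) = 4.264672
  x_4 = 1.324723 - 0.000021/4.264672 = 1.324718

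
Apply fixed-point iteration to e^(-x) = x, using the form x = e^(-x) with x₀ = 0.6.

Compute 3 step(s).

Equation: e^(-x) = x
Fixed-point form: x = e^(-x)
x₀ = 0.6

x_1 = g(0.600000) = 0.548812
x_2 = g(0.548812) = 0.577636
x_3 = g(0.577636) = 0.561224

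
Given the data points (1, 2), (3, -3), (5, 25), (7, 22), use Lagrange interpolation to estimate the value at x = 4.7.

Lagrange interpolation formula:
P(x) = Σ yᵢ × Lᵢ(x)
where Lᵢ(x) = Π_{j≠i} (x - xⱼ)/(xᵢ - xⱼ)

L_0(4.7) = (4.7 - 3)/(1 - 3) × (4.7 - 5)/(1 - 5) × (4.7 - 7)/(1 - 7) = -0.024437
L_1(4.7) = (4.7 - 1)/(3 - 1) × (4.7 - 5)/(3 - 5) × (4.7 - 7)/(3 - 7) = 0.159562
L_2(4.7) = (4.7 - 1)/(5 - 1) × (4.7 - 3)/(5 - 3) × (4.7 - 7)/(5 - 7) = 0.904188
L_3(4.7) = (4.7 - 1)/(7 - 1) × (4.7 - 3)/(7 - 3) × (4.7 - 5)/(7 - 5) = -0.039312

P(4.7) = 2×L_0(4.7) + (-3)×L_1(4.7) + 25×L_2(4.7) + 22×L_3(4.7)
P(4.7) = 21.212250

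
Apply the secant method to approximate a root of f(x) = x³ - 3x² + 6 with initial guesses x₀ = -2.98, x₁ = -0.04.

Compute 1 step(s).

f(x) = x³ - 3x² + 6
x₀ = -2.98, x₁ = -0.04

Secant formula: x_{n+1} = x_n - f(x_n)(x_n - x_{n-1})/(f(x_n) - f(x_{n-1}))

Iteration 1:
  f(-2.980000) = -47.104792
  f(-0.040000) = 5.995136
  x_2 = -0.040000 - 5.995136×(-0.040000 - (-2.980000))/(5.995136 - (-47.104792))
       = -0.371935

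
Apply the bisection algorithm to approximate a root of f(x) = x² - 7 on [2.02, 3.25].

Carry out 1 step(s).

f(x) = x² - 7
Initial interval: [2.02, 3.25]

Iteration 1:
  c_1 = (2.020000 + 3.250000)/2 = 2.635000
  f(c_1) = f(2.635000) = -0.056775
  f(a) × f(c) ≥ 0, new interval: [2.635000, 3.250000]

After 1 iteration(s), the approximation is c_1 = 2.635000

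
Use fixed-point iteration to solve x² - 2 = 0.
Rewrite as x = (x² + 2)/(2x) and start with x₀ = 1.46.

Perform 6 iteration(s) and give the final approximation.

Equation: x² - 2 = 0
Fixed-point form: x = (x² + 2)/(2x)
x₀ = 1.46

x_1 = g(1.460000) = 1.414932
x_2 = g(1.414932) = 1.414214
x_3 = g(1.414214) = 1.414214
x_4 = g(1.414214) = 1.414214
x_5 = g(1.414214) = 1.414214
x_6 = g(1.414214) = 1.414214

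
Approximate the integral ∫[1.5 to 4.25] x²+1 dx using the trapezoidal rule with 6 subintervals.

f(x) = x²+1
a = 1.5, b = 4.25, n = 6
h = (b - a)/n = 0.458333

Trapezoidal rule: (h/2)[f(x₀) + 2f(x₁) + 2f(x₂) + ... + f(xₙ)]

x_0 = 1.5000, f(x_0) = 3.250000, coefficient = 1
x_1 = 1.9583, f(x_1) = 4.835069, coefficient = 2
x_2 = 2.4167, f(x_2) = 6.840278, coefficient = 2
x_3 = 2.8750, f(x_3) = 9.265625, coefficient = 2
x_4 = 3.3333, f(x_4) = 12.111111, coefficient = 2
x_5 = 3.7917, f(x_5) = 15.376736, coefficient = 2
x_6 = 4.2500, f(x_6) = 19.062500, coefficient = 1

I ≈ (0.458333/2) × 119.170139 = 27.309823
Exact value: 27.213542
Error: 0.096282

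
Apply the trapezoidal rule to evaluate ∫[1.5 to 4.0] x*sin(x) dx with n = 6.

f(x) = x*sin(x)
a = 1.5, b = 4.0, n = 6
h = (b - a)/n = 0.416667

Trapezoidal rule: (h/2)[f(x₀) + 2f(x₁) + 2f(x₂) + ... + f(xₙ)]

x_0 = 1.5000, f(x_0) = 1.496242, coefficient = 1
x_1 = 1.9167, f(x_1) = 1.803163, coefficient = 2
x_2 = 2.3333, f(x_2) = 1.687200, coefficient = 2
x_3 = 2.7500, f(x_3) = 1.049568, coefficient = 2
x_4 = 3.1667, f(x_4) = -0.079393, coefficient = 2
x_5 = 3.5833, f(x_5) = -1.531924, coefficient = 2
x_6 = 4.0000, f(x_6) = -3.027210, coefficient = 1

I ≈ (0.416667/2) × 4.326261 = 0.901304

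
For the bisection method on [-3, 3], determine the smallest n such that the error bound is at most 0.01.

We need (b-a)/2^n ≤ 0.01
(3 - (-3))/2^n ≤ 0.01
6/2^n ≤ 0.01
2^n ≥ 600
n ≥ log₂(600) = 9.23
n ≥ 10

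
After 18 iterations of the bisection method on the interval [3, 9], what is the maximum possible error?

Bisection error bound: |error| ≤ (b-a)/2^n
|error| ≤ (9 - 3)/2^18 = 6/2^18
|error| ≤ 0.0000228882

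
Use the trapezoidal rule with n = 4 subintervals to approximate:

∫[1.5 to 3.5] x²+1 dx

f(x) = x²+1
a = 1.5, b = 3.5, n = 4
h = (b - a)/n = 0.500000

Trapezoidal rule: (h/2)[f(x₀) + 2f(x₁) + 2f(x₂) + ... + f(xₙ)]

x_0 = 1.5000, f(x_0) = 3.250000, coefficient = 1
x_1 = 2.0000, f(x_1) = 5.000000, coefficient = 2
x_2 = 2.5000, f(x_2) = 7.250000, coefficient = 2
x_3 = 3.0000, f(x_3) = 10.000000, coefficient = 2
x_4 = 3.5000, f(x_4) = 13.250000, coefficient = 1

I ≈ (0.500000/2) × 61.000000 = 15.250000
Exact value: 15.166667
Error: 0.083333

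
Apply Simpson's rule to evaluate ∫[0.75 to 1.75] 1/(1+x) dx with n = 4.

f(x) = 1/(1+x)
a = 0.75, b = 1.75, n = 4
h = (b - a)/n = 0.250000

Simpson's rule: (h/3)[f(x₀) + 4f(x₁) + 2f(x₂) + ... + f(xₙ)]

x_0 = 0.7500, f(x_0) = 0.571429, coefficient = 1
x_1 = 1.0000, f(x_1) = 0.500000, coefficient = 4
x_2 = 1.2500, f(x_2) = 0.444444, coefficient = 2
x_3 = 1.5000, f(x_3) = 0.400000, coefficient = 4
x_4 = 1.7500, f(x_4) = 0.363636, coefficient = 1

I ≈ (0.250000/3) × 5.423954 = 0.451996
Exact value: 0.451985
Error: 0.000011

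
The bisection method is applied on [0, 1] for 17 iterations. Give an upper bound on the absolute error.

Bisection error bound: |error| ≤ (b-a)/2^n
|error| ≤ (1 - 0)/2^17 = 1/2^17
|error| ≤ 0.0000076294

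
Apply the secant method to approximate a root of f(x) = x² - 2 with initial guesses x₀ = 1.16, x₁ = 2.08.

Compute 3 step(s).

f(x) = x² - 2
x₀ = 1.16, x₁ = 2.08

Secant formula: x_{n+1} = x_n - f(x_n)(x_n - x_{n-1})/(f(x_n) - f(x_{n-1}))

Iteration 1:
  f(1.160000) = -0.654400
  f(2.080000) = 2.326400
  x_2 = 2.080000 - 2.326400×(2.080000 - 1.160000)/(2.326400 - (-0.654400))
       = 1.361975
Iteration 2:
  f(2.080000) = 2.326400
  f(1.361975) = -0.145023
  x_3 = 1.361975 - (-0.145023)×(1.361975 - 2.080000)/(-0.145023 - 2.326400)
       = 1.404109
Iteration 3:
  f(1.361975) = -0.145023
  f(1.404109) = -0.028478
  x_4 = 1.404109 - (-0.028478)×(1.404109 - 1.361975)/(-0.028478 - (-0.145023))
       = 1.414404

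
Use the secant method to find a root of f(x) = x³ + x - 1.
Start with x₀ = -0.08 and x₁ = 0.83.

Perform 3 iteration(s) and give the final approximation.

f(x) = x³ + x - 1
x₀ = -0.08, x₁ = 0.83

Secant formula: x_{n+1} = x_n - f(x_n)(x_n - x_{n-1})/(f(x_n) - f(x_{n-1}))

Iteration 1:
  f(-0.080000) = -1.080512
  f(0.830000) = 0.401787
  x_2 = 0.830000 - 0.401787×(0.830000 - (-0.080000))/(0.401787 - (-1.080512))
       = 0.583338
Iteration 2:
  f(0.830000) = 0.401787
  f(0.583338) = -0.218161
  x_3 = 0.583338 - (-0.218161)×(0.583338 - 0.830000)/(-0.218161 - 0.401787)
       = 0.670139
Iteration 3:
  f(0.583338) = -0.218161
  f(0.670139) = -0.028910
  x_4 = 0.670139 - (-0.028910)×(0.670139 - 0.583338)/(-0.028910 - (-0.218161))
       = 0.683399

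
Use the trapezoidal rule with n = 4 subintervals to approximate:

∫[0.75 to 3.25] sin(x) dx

f(x) = sin(x)
a = 0.75, b = 3.25, n = 4
h = (b - a)/n = 0.625000

Trapezoidal rule: (h/2)[f(x₀) + 2f(x₁) + 2f(x₂) + ... + f(xₙ)]

x_0 = 0.7500, f(x_0) = 0.681639, coefficient = 1
x_1 = 1.3750, f(x_1) = 0.980893, coefficient = 2
x_2 = 2.0000, f(x_2) = 0.909297, coefficient = 2
x_3 = 2.6250, f(x_3) = 0.493920, coefficient = 2
x_4 = 3.2500, f(x_4) = -0.108195, coefficient = 1

I ≈ (0.625000/2) × 5.341665 = 1.669270
Exact value: 1.725819
Error: 0.056548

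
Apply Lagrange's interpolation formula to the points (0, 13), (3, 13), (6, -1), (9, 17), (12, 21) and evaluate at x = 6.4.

Lagrange interpolation formula:
P(x) = Σ yᵢ × Lᵢ(x)
where Lᵢ(x) = Π_{j≠i} (x - xⱼ)/(xᵢ - xⱼ)

L_0(6.4) = (6.4 - 3)/(0 - 3) × (6.4 - 6)/(0 - 6) × (6.4 - 9)/(0 - 9) × (6.4 - 12)/(0 - 12) = 0.010186
L_1(6.4) = (6.4 - 0)/(3 - 0) × (6.4 - 6)/(3 - 6) × (6.4 - 9)/(3 - 9) × (6.4 - 12)/(3 - 12) = -0.076695
L_2(6.4) = (6.4 - 0)/(6 - 0) × (6.4 - 3)/(6 - 3) × (6.4 - 9)/(6 - 9) × (6.4 - 12)/(6 - 12) = 0.977857
L_3(6.4) = (6.4 - 0)/(9 - 0) × (6.4 - 3)/(9 - 3) × (6.4 - 6)/(9 - 6) × (6.4 - 12)/(9 - 12) = 0.100293
L_4(6.4) = (6.4 - 0)/(12 - 0) × (6.4 - 3)/(12 - 3) × (6.4 - 6)/(12 - 6) × (6.4 - 9)/(12 - 9) = -0.011641

P(6.4) = 13×L_0(6.4) + 13×L_1(6.4) + (-1)×L_2(6.4) + 17×L_3(6.4) + 21×L_4(6.4)
P(6.4) = -0.381952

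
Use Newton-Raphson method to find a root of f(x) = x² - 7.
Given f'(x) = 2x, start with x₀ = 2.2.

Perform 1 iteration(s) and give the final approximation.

f(x) = x² - 7
f'(x) = 2x
x₀ = 2.2

Newton-Raphson formula: x_{n+1} = x_n - f(x_n)/f'(x_n)

Iteration 1:
  f(2.200000) = -2.160000
  f'(2.200000) = 4.400000
  x_1 = 2.200000 - (-2.160000)/4.400000 = 2.690909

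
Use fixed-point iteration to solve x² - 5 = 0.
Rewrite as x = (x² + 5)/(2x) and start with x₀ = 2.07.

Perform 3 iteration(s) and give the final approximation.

Equation: x² - 5 = 0
Fixed-point form: x = (x² + 5)/(2x)
x₀ = 2.07

x_1 = g(2.070000) = 2.242729
x_2 = g(2.242729) = 2.236078
x_3 = g(2.236078) = 2.236068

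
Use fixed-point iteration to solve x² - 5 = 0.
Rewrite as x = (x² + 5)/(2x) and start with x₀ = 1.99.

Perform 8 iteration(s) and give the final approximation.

Equation: x² - 5 = 0
Fixed-point form: x = (x² + 5)/(2x)
x₀ = 1.99

x_1 = g(1.990000) = 2.251281
x_2 = g(2.251281) = 2.236119
x_3 = g(2.236119) = 2.236068
x_4 = g(2.236068) = 2.236068
x_5 = g(2.236068) = 2.236068
x_6 = g(2.236068) = 2.236068
x_7 = g(2.236068) = 2.236068
x_8 = g(2.236068) = 2.236068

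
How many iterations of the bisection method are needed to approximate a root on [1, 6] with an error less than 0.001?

We need (b-a)/2^n ≤ 0.001
(6 - 1)/2^n ≤ 0.001
5/2^n ≤ 0.001
2^n ≥ 5000
n ≥ log₂(5000) = 12.29
n ≥ 13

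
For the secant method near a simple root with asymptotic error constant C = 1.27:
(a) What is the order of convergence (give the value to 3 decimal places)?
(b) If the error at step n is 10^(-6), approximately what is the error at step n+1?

(a) Secant method has superlinear convergence with order φ = (1+√5)/2 ≈ 1.618.
    This means |e_{n+1}| ≈ C|e_n|^1.618.

(b) With |e_n| = 10^(-6) and C = 1.27:
    |e_{n+1}| ≈ 1.27 × (10^(-6))^1.618 = 1.27 × 10^(-9.71)

(a) ≈ 1.618 (golden ratio); (b) |e_{n+1}| ≈ 2.487e-10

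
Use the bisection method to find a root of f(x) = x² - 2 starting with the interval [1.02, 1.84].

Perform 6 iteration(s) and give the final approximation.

f(x) = x² - 2
Initial interval: [1.02, 1.84]

Iteration 1:
  c_1 = (1.020000 + 1.840000)/2 = 1.430000
  f(c_1) = f(1.430000) = 0.044900
  f(a) × f(c) < 0, new interval: [1.020000, 1.430000]
Iteration 2:
  c_2 = (1.020000 + 1.430000)/2 = 1.225000
  f(c_2) = f(1.225000) = -0.499375
  f(a) × f(c) ≥ 0, new interval: [1.225000, 1.430000]
Iteration 3:
  c_3 = (1.225000 + 1.430000)/2 = 1.327500
  f(c_3) = f(1.327500) = -0.237744
  f(a) × f(c) ≥ 0, new interval: [1.327500, 1.430000]
Iteration 4:
  c_4 = (1.327500 + 1.430000)/2 = 1.378750
  f(c_4) = f(1.378750) = -0.099048
  f(a) × f(c) ≥ 0, new interval: [1.378750, 1.430000]
Iteration 5:
  c_5 = (1.378750 + 1.430000)/2 = 1.404375
  f(c_5) = f(1.404375) = -0.027731
  f(a) × f(c) ≥ 0, new interval: [1.404375, 1.430000]
Iteration 6:
  c_6 = (1.404375 + 1.430000)/2 = 1.417188
  f(c_6) = f(1.417188) = 0.008420
  f(a) × f(c) < 0, new interval: [1.404375, 1.417188]

After 6 iteration(s), the approximation is c_6 = 1.417188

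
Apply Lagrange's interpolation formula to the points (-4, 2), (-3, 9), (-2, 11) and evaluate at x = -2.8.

Lagrange interpolation formula:
P(x) = Σ yᵢ × Lᵢ(x)
where Lᵢ(x) = Π_{j≠i} (x - xⱼ)/(xᵢ - xⱼ)

L_0(-2.8) = (-2.8 - (-3))/(-4 - (-3)) × (-2.8 - (-2))/(-4 - (-2)) = -0.080000
L_1(-2.8) = (-2.8 - (-4))/(-3 - (-4)) × (-2.8 - (-2))/(-3 - (-2)) = 0.960000
L_2(-2.8) = (-2.8 - (-4))/(-2 - (-4)) × (-2.8 - (-3))/(-2 - (-3)) = 0.120000

P(-2.8) = 2×L_0(-2.8) + 9×L_1(-2.8) + 11×L_2(-2.8)
P(-2.8) = 9.800000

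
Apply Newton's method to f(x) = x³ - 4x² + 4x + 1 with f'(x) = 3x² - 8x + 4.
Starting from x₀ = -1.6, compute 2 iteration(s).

f(x) = x³ - 4x² + 4x + 1
f'(x) = 3x² - 8x + 4
x₀ = -1.6

Newton-Raphson formula: x_{n+1} = x_n - f(x_n)/f'(x_n)

Iteration 1:
  f(-1.600000) = -19.736000
  f'(-1.600000) = 24.480000
  x_1 = -1.600000 - (-19.736000)/24.480000 = -0.793791
Iteration 2:
  f(-0.793791) = -5.195750
  f'(-0.793791) = 12.240639
  x_2 = -0.793791 - (-5.195750)/12.240639 = -0.369324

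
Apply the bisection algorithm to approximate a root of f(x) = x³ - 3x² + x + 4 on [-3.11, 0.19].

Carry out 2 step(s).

f(x) = x³ - 3x² + x + 4
Initial interval: [-3.11, 0.19]

Iteration 1:
  c_1 = (-3.110000 + 0.190000)/2 = -1.460000
  f(c_1) = f(-1.460000) = -6.966936
  f(a) × f(c) ≥ 0, new interval: [-1.460000, 0.190000]
Iteration 2:
  c_2 = (-1.460000 + 0.190000)/2 = -0.635000
  f(c_2) = f(-0.635000) = 1.899277
  f(a) × f(c) < 0, new interval: [-1.460000, -0.635000]

After 2 iteration(s), the approximation is c_2 = -0.635000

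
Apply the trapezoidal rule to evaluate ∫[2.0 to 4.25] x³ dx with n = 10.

f(x) = x³
a = 2.0, b = 4.25, n = 10
h = (b - a)/n = 0.225000

Trapezoidal rule: (h/2)[f(x₀) + 2f(x₁) + 2f(x₂) + ... + f(xₙ)]

x_0 = 2.0000, f(x_0) = 8.000000, coefficient = 1
x_1 = 2.2250, f(x_1) = 11.015141, coefficient = 2
x_2 = 2.4500, f(x_2) = 14.706125, coefficient = 2
x_3 = 2.6750, f(x_3) = 19.141297, coefficient = 2
x_4 = 2.9000, f(x_4) = 24.389000, coefficient = 2
x_5 = 3.1250, f(x_5) = 30.517578, coefficient = 2
x_6 = 3.3500, f(x_6) = 37.595375, coefficient = 2
x_7 = 3.5750, f(x_7) = 45.690734, coefficient = 2
x_8 = 3.8000, f(x_8) = 54.872000, coefficient = 2
x_9 = 4.0250, f(x_9) = 65.207516, coefficient = 2
x_10 = 4.2500, f(x_10) = 76.765625, coefficient = 1

I ≈ (0.225000/2) × 691.035156 = 77.741455
Exact value: 77.563477
Error: 0.177979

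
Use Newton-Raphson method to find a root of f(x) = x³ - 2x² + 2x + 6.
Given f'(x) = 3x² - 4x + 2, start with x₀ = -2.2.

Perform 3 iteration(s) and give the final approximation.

f(x) = x³ - 2x² + 2x + 6
f'(x) = 3x² - 4x + 2
x₀ = -2.2

Newton-Raphson formula: x_{n+1} = x_n - f(x_n)/f'(x_n)

Iteration 1:
  f(-2.200000) = -18.728000
  f'(-2.200000) = 25.320000
  x_1 = -2.200000 - (-18.728000)/25.320000 = -1.460348
Iteration 2:
  f(-1.460348) = -4.300284
  f'(-1.460348) = 14.239235
  x_2 = -1.460348 - (-4.300284)/14.239235 = -1.158345
Iteration 3:
  f(-1.158345) = -0.554442
  f'(-1.158345) = 10.658670
  x_3 = -1.158345 - (-0.554442)/10.658670 = -1.106327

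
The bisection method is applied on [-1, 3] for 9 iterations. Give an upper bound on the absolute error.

Bisection error bound: |error| ≤ (b-a)/2^n
|error| ≤ (3 - (-1))/2^9 = 4/2^9
|error| ≤ 0.0078125000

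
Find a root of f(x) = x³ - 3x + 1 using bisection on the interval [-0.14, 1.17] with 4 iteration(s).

f(x) = x³ - 3x + 1
Initial interval: [-0.14, 1.17]

Iteration 1:
  c_1 = (-0.140000 + 1.170000)/2 = 0.515000
  f(c_1) = f(0.515000) = -0.408409
  f(a) × f(c) < 0, new interval: [-0.140000, 0.515000]
Iteration 2:
  c_2 = (-0.140000 + 0.515000)/2 = 0.187500
  f(c_2) = f(0.187500) = 0.444092
  f(a) × f(c) ≥ 0, new interval: [0.187500, 0.515000]
Iteration 3:
  c_3 = (0.187500 + 0.515000)/2 = 0.351250
  f(c_3) = f(0.351250) = -0.010414
  f(a) × f(c) < 0, new interval: [0.187500, 0.351250]
Iteration 4:
  c_4 = (0.187500 + 0.351250)/2 = 0.269375
  f(c_4) = f(0.269375) = 0.211422
  f(a) × f(c) ≥ 0, new interval: [0.269375, 0.351250]

After 4 iteration(s), the approximation is c_4 = 0.269375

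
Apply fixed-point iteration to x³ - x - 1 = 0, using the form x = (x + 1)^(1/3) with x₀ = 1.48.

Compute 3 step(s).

Equation: x³ - x - 1 = 0
Fixed-point form: x = (x + 1)^(1/3)
x₀ = 1.48

x_1 = g(1.480000) = 1.353580
x_2 = g(1.353580) = 1.330178
x_3 = g(1.330178) = 1.325754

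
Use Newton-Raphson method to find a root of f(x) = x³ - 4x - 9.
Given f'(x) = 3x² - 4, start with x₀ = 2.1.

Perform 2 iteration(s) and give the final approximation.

f(x) = x³ - 4x - 9
f'(x) = 3x² - 4
x₀ = 2.1

Newton-Raphson formula: x_{n+1} = x_n - f(x_n)/f'(x_n)

Iteration 1:
  f(2.100000) = -8.139000
  f'(2.100000) = 9.230000
  x_1 = 2.100000 - (-8.139000)/9.230000 = 2.981798
Iteration 2:
  f(2.981798) = 5.584341
  f'(2.981798) = 22.673367
  x_2 = 2.981798 - 5.584341/22.673367 = 2.735503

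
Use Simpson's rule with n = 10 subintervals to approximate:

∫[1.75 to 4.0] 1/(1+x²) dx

f(x) = 1/(1+x²)
a = 1.75, b = 4.0, n = 10
h = (b - a)/n = 0.225000

Simpson's rule: (h/3)[f(x₀) + 4f(x₁) + 2f(x₂) + ... + f(xₙ)]

x_0 = 1.7500, f(x_0) = 0.246154, coefficient = 1
x_1 = 1.9750, f(x_1) = 0.204056, coefficient = 4
x_2 = 2.2000, f(x_2) = 0.171233, coefficient = 2
x_3 = 2.4250, f(x_3) = 0.145336, coefficient = 4
x_4 = 2.6500, f(x_4) = 0.124649, coefficient = 2
x_5 = 2.8750, f(x_5) = 0.107926, coefficient = 4
x_6 = 3.1000, f(x_6) = 0.094251, coefficient = 2
x_7 = 3.3250, f(x_7) = 0.082949, coefficient = 4
x_8 = 3.5500, f(x_8) = 0.073516, coefficient = 2
x_9 = 3.7750, f(x_9) = 0.065571, coefficient = 4
x_10 = 4.0000, f(x_10) = 0.058824, coefficient = 1

I ≈ (0.225000/3) × 3.655623 = 0.274172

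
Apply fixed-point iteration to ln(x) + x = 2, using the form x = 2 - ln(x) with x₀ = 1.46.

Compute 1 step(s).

Equation: ln(x) + x = 2
Fixed-point form: x = 2 - ln(x)
x₀ = 1.46

x_1 = g(1.460000) = 1.621564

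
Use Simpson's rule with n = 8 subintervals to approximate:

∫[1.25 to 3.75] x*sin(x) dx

f(x) = x*sin(x)
a = 1.25, b = 3.75, n = 8
h = (b - a)/n = 0.312500

Simpson's rule: (h/3)[f(x₀) + 4f(x₁) + 2f(x₂) + ... + f(xₙ)]

x_0 = 1.2500, f(x_0) = 1.186231, coefficient = 1
x_1 = 1.5625, f(x_1) = 1.562446, coefficient = 4
x_2 = 1.8750, f(x_2) = 1.788911, coefficient = 2
x_3 = 2.1875, f(x_3) = 1.784539, coefficient = 4
x_4 = 2.5000, f(x_4) = 1.496180, coefficient = 2
x_5 = 2.8125, f(x_5) = 0.908956, coefficient = 4
x_6 = 3.1250, f(x_6) = 0.051850, coefficient = 2
x_7 = 3.4375, f(x_7) = -1.002402, coefficient = 4
x_8 = 3.7500, f(x_8) = -2.143355, coefficient = 1

I ≈ (0.312500/3) × 18.730916 = 1.951137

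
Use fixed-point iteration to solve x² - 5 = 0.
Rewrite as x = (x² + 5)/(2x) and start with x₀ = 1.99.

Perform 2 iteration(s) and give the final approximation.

Equation: x² - 5 = 0
Fixed-point form: x = (x² + 5)/(2x)
x₀ = 1.99

x_1 = g(1.990000) = 2.251281
x_2 = g(2.251281) = 2.236119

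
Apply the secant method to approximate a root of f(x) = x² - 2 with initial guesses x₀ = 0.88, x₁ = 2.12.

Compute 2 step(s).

f(x) = x² - 2
x₀ = 0.88, x₁ = 2.12

Secant formula: x_{n+1} = x_n - f(x_n)(x_n - x_{n-1})/(f(x_n) - f(x_{n-1}))

Iteration 1:
  f(0.880000) = -1.225600
  f(2.120000) = 2.494400
  x_2 = 2.120000 - 2.494400×(2.120000 - 0.880000)/(2.494400 - (-1.225600))
       = 1.288533
Iteration 2:
  f(2.120000) = 2.494400
  f(1.288533) = -0.339682
  x_3 = 1.288533 - (-0.339682)×(1.288533 - 2.120000)/(-0.339682 - 2.494400)
       = 1.388190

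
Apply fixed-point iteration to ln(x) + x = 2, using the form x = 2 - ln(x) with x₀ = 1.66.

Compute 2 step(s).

Equation: ln(x) + x = 2
Fixed-point form: x = 2 - ln(x)
x₀ = 1.66

x_1 = g(1.660000) = 1.493182
x_2 = g(1.493182) = 1.599090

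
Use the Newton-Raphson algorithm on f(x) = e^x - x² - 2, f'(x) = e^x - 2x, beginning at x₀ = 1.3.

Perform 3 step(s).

f(x) = e^x - x² - 2
f'(x) = e^x - 2x
x₀ = 1.3

Newton-Raphson formula: x_{n+1} = x_n - f(x_n)/f'(x_n)

Iteration 1:
  f(1.300000) = -0.020703
  f'(1.300000) = 1.069297
  x_1 = 1.300000 - (-0.020703)/1.069297 = 1.319362
Iteration 2:
  f(1.319362) = 0.000317
  f'(1.319362) = 1.102309
  x_2 = 1.319362 - 0.000317/1.102309 = 1.319074
Iteration 3:
  f(1.319074) = 0.000000
  f'(1.319074) = 1.101808
  x_3 = 1.319074 - 0.000000/1.101808 = 1.319074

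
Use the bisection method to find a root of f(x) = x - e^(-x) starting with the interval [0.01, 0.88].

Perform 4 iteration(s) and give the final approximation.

f(x) = x - e^(-x)
Initial interval: [0.01, 0.88]

Iteration 1:
  c_1 = (0.010000 + 0.880000)/2 = 0.445000
  f(c_1) = f(0.445000) = -0.195824
  f(a) × f(c) ≥ 0, new interval: [0.445000, 0.880000]
Iteration 2:
  c_2 = (0.445000 + 0.880000)/2 = 0.662500
  f(c_2) = f(0.662500) = 0.146939
  f(a) × f(c) < 0, new interval: [0.445000, 0.662500]
Iteration 3:
  c_3 = (0.445000 + 0.662500)/2 = 0.553750
  f(c_3) = f(0.553750) = -0.021040
  f(a) × f(c) ≥ 0, new interval: [0.553750, 0.662500]
Iteration 4:
  c_4 = (0.553750 + 0.662500)/2 = 0.608125
  f(c_4) = f(0.608125) = 0.063754
  f(a) × f(c) < 0, new interval: [0.553750, 0.608125]

After 4 iteration(s), the approximation is c_4 = 0.608125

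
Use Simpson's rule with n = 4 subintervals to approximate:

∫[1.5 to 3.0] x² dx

f(x) = x²
a = 1.5, b = 3.0, n = 4
h = (b - a)/n = 0.375000

Simpson's rule: (h/3)[f(x₀) + 4f(x₁) + 2f(x₂) + ... + f(xₙ)]

x_0 = 1.5000, f(x_0) = 2.250000, coefficient = 1
x_1 = 1.8750, f(x_1) = 3.515625, coefficient = 4
x_2 = 2.2500, f(x_2) = 5.062500, coefficient = 2
x_3 = 2.6250, f(x_3) = 6.890625, coefficient = 4
x_4 = 3.0000, f(x_4) = 9.000000, coefficient = 1

I ≈ (0.375000/3) × 63.000000 = 7.875000
Exact value: 7.875000
Error: 0.000000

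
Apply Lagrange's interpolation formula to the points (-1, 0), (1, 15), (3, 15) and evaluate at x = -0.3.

Lagrange interpolation formula:
P(x) = Σ yᵢ × Lᵢ(x)
where Lᵢ(x) = Π_{j≠i} (x - xⱼ)/(xᵢ - xⱼ)

L_0(-0.3) = (-0.3 - 1)/(-1 - 1) × (-0.3 - 3)/(-1 - 3) = 0.536250
L_1(-0.3) = (-0.3 - (-1))/(1 - (-1)) × (-0.3 - 3)/(1 - 3) = 0.577500
L_2(-0.3) = (-0.3 - (-1))/(3 - (-1)) × (-0.3 - 1)/(3 - 1) = -0.113750

P(-0.3) = 0×L_0(-0.3) + 15×L_1(-0.3) + 15×L_2(-0.3)
P(-0.3) = 6.956250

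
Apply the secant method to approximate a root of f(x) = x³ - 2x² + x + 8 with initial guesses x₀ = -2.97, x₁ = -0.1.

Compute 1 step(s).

f(x) = x³ - 2x² + x + 8
x₀ = -2.97, x₁ = -0.1

Secant formula: x_{n+1} = x_n - f(x_n)(x_n - x_{n-1})/(f(x_n) - f(x_{n-1}))

Iteration 1:
  f(-2.970000) = -38.809873
  f(-0.100000) = 7.879000
  x_2 = -0.100000 - 7.879000×(-0.100000 - (-2.970000))/(7.879000 - (-38.809873))
       = -0.584328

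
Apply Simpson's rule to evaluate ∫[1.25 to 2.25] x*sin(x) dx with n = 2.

f(x) = x*sin(x)
a = 1.25, b = 2.25, n = 2
h = (b - a)/n = 0.500000

Simpson's rule: (h/3)[f(x₀) + 4f(x₁) + 2f(x₂) + ... + f(xₙ)]

x_0 = 1.2500, f(x_0) = 1.186231, coefficient = 1
x_1 = 1.7500, f(x_1) = 1.721975, coefficient = 4
x_2 = 2.2500, f(x_2) = 1.750665, coefficient = 1

I ≈ (0.500000/3) × 9.824797 = 1.637466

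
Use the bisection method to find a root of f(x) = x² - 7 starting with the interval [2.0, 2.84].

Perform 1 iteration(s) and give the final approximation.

f(x) = x² - 7
Initial interval: [2.0, 2.84]

Iteration 1:
  c_1 = (2.000000 + 2.840000)/2 = 2.420000
  f(c_1) = f(2.420000) = -1.143600
  f(a) × f(c) ≥ 0, new interval: [2.420000, 2.840000]

After 1 iteration(s), the approximation is c_1 = 2.420000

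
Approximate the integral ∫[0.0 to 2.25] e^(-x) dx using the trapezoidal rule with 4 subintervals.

f(x) = e^(-x)
a = 0.0, b = 2.25, n = 4
h = (b - a)/n = 0.562500

Trapezoidal rule: (h/2)[f(x₀) + 2f(x₁) + 2f(x₂) + ... + f(xₙ)]

x_0 = 0.0000, f(x_0) = 1.000000, coefficient = 1
x_1 = 0.5625, f(x_1) = 0.569783, coefficient = 2
x_2 = 1.1250, f(x_2) = 0.324652, coefficient = 2
x_3 = 1.6875, f(x_3) = 0.184981, coefficient = 2
x_4 = 2.2500, f(x_4) = 0.105399, coefficient = 1

I ≈ (0.562500/2) × 3.264233 = 0.918065
Exact value: 0.894601
Error: 0.023465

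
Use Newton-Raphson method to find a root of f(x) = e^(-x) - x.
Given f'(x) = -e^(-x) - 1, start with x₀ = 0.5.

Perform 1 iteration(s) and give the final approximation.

f(x) = e^(-x) - x
f'(x) = -e^(-x) - 1
x₀ = 0.5

Newton-Raphson formula: x_{n+1} = x_n - f(x_n)/f'(x_n)

Iteration 1:
  f(0.500000) = 0.106531
  f'(0.500000) = -1.606531
  x_1 = 0.500000 - 0.106531/(-1.606531) = 0.566311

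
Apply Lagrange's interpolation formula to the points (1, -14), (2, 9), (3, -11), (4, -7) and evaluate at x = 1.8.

Lagrange interpolation formula:
P(x) = Σ yᵢ × Lᵢ(x)
where Lᵢ(x) = Π_{j≠i} (x - xⱼ)/(xᵢ - xⱼ)

L_0(1.8) = (1.8 - 2)/(1 - 2) × (1.8 - 3)/(1 - 3) × (1.8 - 4)/(1 - 4) = 0.088000
L_1(1.8) = (1.8 - 1)/(2 - 1) × (1.8 - 3)/(2 - 3) × (1.8 - 4)/(2 - 4) = 1.056000
L_2(1.8) = (1.8 - 1)/(3 - 1) × (1.8 - 2)/(3 - 2) × (1.8 - 4)/(3 - 4) = -0.176000
L_3(1.8) = (1.8 - 1)/(4 - 1) × (1.8 - 2)/(4 - 2) × (1.8 - 3)/(4 - 3) = 0.032000

P(1.8) = (-14)×L_0(1.8) + 9×L_1(1.8) + (-11)×L_2(1.8) + (-7)×L_3(1.8)
P(1.8) = 9.984000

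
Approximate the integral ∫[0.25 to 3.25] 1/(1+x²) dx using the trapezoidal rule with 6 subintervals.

f(x) = 1/(1+x²)
a = 0.25, b = 3.25, n = 6
h = (b - a)/n = 0.500000

Trapezoidal rule: (h/2)[f(x₀) + 2f(x₁) + 2f(x₂) + ... + f(xₙ)]

x_0 = 0.2500, f(x_0) = 0.941176, coefficient = 1
x_1 = 0.7500, f(x_1) = 0.640000, coefficient = 2
x_2 = 1.2500, f(x_2) = 0.390244, coefficient = 2
x_3 = 1.7500, f(x_3) = 0.246154, coefficient = 2
x_4 = 2.2500, f(x_4) = 0.164948, coefficient = 2
x_5 = 2.7500, f(x_5) = 0.116788, coefficient = 2
x_6 = 3.2500, f(x_6) = 0.086486, coefficient = 1

I ≈ (0.500000/2) × 4.143932 = 1.035983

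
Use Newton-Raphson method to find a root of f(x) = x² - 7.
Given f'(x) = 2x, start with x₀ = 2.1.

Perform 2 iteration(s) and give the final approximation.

f(x) = x² - 7
f'(x) = 2x
x₀ = 2.1

Newton-Raphson formula: x_{n+1} = x_n - f(x_n)/f'(x_n)

Iteration 1:
  f(2.100000) = -2.590000
  f'(2.100000) = 4.200000
  x_1 = 2.100000 - (-2.590000)/4.200000 = 2.716667
Iteration 2:
  f(2.716667) = 0.380278
  f'(2.716667) = 5.433333
  x_2 = 2.716667 - 0.380278/5.433333 = 2.646677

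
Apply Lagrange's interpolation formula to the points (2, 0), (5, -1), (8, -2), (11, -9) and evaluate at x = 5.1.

Lagrange interpolation formula:
P(x) = Σ yᵢ × Lᵢ(x)
where Lᵢ(x) = Π_{j≠i} (x - xⱼ)/(xᵢ - xⱼ)

L_0(5.1) = (5.1 - 5)/(2 - 5) × (5.1 - 8)/(2 - 8) × (5.1 - 11)/(2 - 11) = -0.010562
L_1(5.1) = (5.1 - 2)/(5 - 2) × (5.1 - 8)/(5 - 8) × (5.1 - 11)/(5 - 11) = 0.982241
L_2(5.1) = (5.1 - 2)/(8 - 2) × (5.1 - 5)/(8 - 5) × (5.1 - 11)/(8 - 11) = 0.033870
L_3(5.1) = (5.1 - 2)/(11 - 2) × (5.1 - 5)/(11 - 5) × (5.1 - 8)/(11 - 8) = -0.005549

P(5.1) = 0×L_0(5.1) + (-1)×L_1(5.1) + (-2)×L_2(5.1) + (-9)×L_3(5.1)
P(5.1) = -1.000037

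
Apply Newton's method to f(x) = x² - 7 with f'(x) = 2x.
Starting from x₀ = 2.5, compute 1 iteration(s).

f(x) = x² - 7
f'(x) = 2x
x₀ = 2.5

Newton-Raphson formula: x_{n+1} = x_n - f(x_n)/f'(x_n)

Iteration 1:
  f(2.500000) = -0.750000
  f'(2.500000) = 5.000000
  x_1 = 2.500000 - (-0.750000)/5.000000 = 2.650000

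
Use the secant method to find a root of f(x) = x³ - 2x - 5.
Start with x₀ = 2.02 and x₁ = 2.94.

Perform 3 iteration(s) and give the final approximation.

f(x) = x³ - 2x - 5
x₀ = 2.02, x₁ = 2.94

Secant formula: x_{n+1} = x_n - f(x_n)(x_n - x_{n-1})/(f(x_n) - f(x_{n-1}))

Iteration 1:
  f(2.020000) = -0.797592
  f(2.940000) = 14.532184
  x_2 = 2.940000 - 14.532184×(2.940000 - 2.020000)/(14.532184 - (-0.797592))
       = 2.067867
Iteration 2:
  f(2.940000) = 14.532184
  f(2.067867) = -0.293386
  x_3 = 2.067867 - (-0.293386)×(2.067867 - 2.940000)/(-0.293386 - 14.532184)
       = 2.085125
Iteration 3:
  f(2.067867) = -0.293386
  f(2.085125) = -0.104651
  x_4 = 2.085125 - (-0.104651)×(2.085125 - 2.067867)/(-0.104651 - (-0.293386))
       = 2.094695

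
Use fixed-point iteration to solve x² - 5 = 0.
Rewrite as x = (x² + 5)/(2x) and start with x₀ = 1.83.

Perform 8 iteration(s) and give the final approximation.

Equation: x² - 5 = 0
Fixed-point form: x = (x² + 5)/(2x)
x₀ = 1.83

x_1 = g(1.830000) = 2.281120
x_2 = g(2.281120) = 2.236513
x_3 = g(2.236513) = 2.236068
x_4 = g(2.236068) = 2.236068
x_5 = g(2.236068) = 2.236068
x_6 = g(2.236068) = 2.236068
x_7 = g(2.236068) = 2.236068
x_8 = g(2.236068) = 2.236068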